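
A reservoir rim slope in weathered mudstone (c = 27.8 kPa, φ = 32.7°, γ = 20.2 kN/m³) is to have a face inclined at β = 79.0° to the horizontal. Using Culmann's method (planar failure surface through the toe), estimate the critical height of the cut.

Culmann's analysis gives the critical failure plane at α_cr = (β + φ)/2 = (79.0 + 32.7)/2 = 55.9°, and the critical height
H_c = (4c/γ) · sinβ cosφ / [1 − cos(β − φ)]
    = (4·27.8/20.2) · sin79.0°·cos32.7° / [1 − cos(46.3°)]
    = 5.505 · 0.9816·0.8415 / [1 − 0.6909]
    = 5.505 · 0.8260 / 0.3091
    = 14.71 m

H_c = 14.71 m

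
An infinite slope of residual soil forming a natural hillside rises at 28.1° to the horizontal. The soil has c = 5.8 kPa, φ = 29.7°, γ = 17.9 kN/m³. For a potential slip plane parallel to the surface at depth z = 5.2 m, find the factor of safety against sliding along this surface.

FS = 1.22

For an infinite slope with a slip plane parallel to the surface (no pore pressure): FS = [c + γz cos²β tanφ] / [γz sinβ cosβ].
γz = 17.9·5.2 = 93.08 kN/m²
Numerator = 5.8 + 93.08·cos²28.1°·tan29.7° = 5.8 + 93.08·0.7781·0.5704 = 47.113 kPa
Denominator = 93.08·sin28.1°·cos28.1° = 93.08·0.4710·0.8821 = 38.674 kPa
FS = 47.113 / 38.674 = 1.218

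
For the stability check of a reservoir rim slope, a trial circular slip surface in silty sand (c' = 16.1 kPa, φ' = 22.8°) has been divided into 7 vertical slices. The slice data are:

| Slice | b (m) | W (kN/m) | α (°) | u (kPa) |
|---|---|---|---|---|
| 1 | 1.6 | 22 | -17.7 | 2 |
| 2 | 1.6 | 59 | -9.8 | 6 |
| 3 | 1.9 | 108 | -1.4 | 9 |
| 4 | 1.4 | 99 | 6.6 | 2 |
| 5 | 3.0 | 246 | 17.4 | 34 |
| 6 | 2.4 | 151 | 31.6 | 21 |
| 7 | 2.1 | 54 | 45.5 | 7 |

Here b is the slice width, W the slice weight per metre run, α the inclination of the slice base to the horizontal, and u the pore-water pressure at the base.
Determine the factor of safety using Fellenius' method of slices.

FS = 2.44

Ordinary method of slices: FS = Σ[c'·Δl_i + (W_i cosα_i − u_i·Δl_i)·tanφ'] / Σ W_i sinα_i, with Δl_i = b_i / cosα_i.
Slice 1: Δl = 1.6/cos(-17.7°) = 1.680 m; N'_1 = 22·cos(-17.7°) − 2·1.680 = 17.6; c'Δl = 27.04; W sinα = -6.7
Slice 2: Δl = 1.6/cos(-9.8°) = 1.624 m; N'_2 = 59·cos(-9.8°) − 6·1.624 = 48.4; c'Δl = 26.14; W sinα = -10.0
Slice 3: Δl = 1.9/cos(-1.4°) = 1.901 m; N'_3 = 108·cos(-1.4°) − 9·1.901 = 90.9; c'Δl = 30.60; W sinα = -2.6
Slice 4: Δl = 1.4/cos6.6° = 1.409 m; N'_4 = 99·cos6.6° − 2·1.409 = 95.5; c'Δl = 22.69; W sinα = 11.4
Slice 5: Δl = 3.0/cos17.4° = 3.144 m; N'_5 = 246·cos17.4° − 34·3.144 = 127.9; c'Δl = 50.62; W sinα = 73.6
Slice 6: Δl = 2.4/cos31.6° = 2.818 m; N'_6 = 151·cos31.6° − 21·2.818 = 69.4; c'Δl = 45.37; W sinα = 79.1
Slice 7: Δl = 2.1/cos45.5° = 2.996 m; N'_7 = 54·cos45.5° − 7·2.996 = 16.9; c'Δl = 48.24; W sinα = 38.5
Σc'Δl = 250.7 kN/m; ΣN' = 466.5 kN/m; ΣW sinα = 183.2 kN/m
Resisting = 250.7 + 466.5·tan22.8° = 250.7 + 196.1 = 446.8 kN/m
FS = 446.8 / 183.2 = 2.439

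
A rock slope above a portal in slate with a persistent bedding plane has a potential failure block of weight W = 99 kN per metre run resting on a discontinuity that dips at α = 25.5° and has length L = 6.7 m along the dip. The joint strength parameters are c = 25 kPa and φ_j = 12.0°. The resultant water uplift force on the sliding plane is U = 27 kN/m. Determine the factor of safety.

FS = 4.24

Resolving the block weight along and normal to the plane and applying the Mohr–Coulomb strength on the joint:
N' = W cosα − U = 99·cos25.5° − 27 = 62.4 kN/m
Driving force T = W sinα = 99·sin25.5° = 42.6 kN/m
Resisting force R = c·L + N'·tanφ_j = 25·6.7 + 62.4·tan12.0° = 167.5 + 13.3 = 180.8 kN/m
FS = R / T = 180.8 / 42.6 = 4.241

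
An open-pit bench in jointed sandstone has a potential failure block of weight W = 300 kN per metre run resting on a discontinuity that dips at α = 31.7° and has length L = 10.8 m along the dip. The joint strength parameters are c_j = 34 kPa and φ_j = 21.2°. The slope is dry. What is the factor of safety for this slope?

FS = 2.96

Resolving the block weight along and normal to the plane and applying the Mohr–Coulomb strength on the joint:
N' = W cosα = 300·cos31.7° = 255.2 kN/m
Driving force T = W sinα = 300·sin31.7° = 157.6 kN/m
Resisting force R = c_j·L + N'·tanφ_j = 34·10.8 + 255.2·tan21.2° = 367.2 + 99.0 = 466.2 kN/m
FS = R / T = 466.2 / 157.6 = 2.957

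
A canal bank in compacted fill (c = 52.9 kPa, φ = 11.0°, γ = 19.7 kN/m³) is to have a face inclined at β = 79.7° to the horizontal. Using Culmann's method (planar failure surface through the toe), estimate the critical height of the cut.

Culmann's analysis gives the critical failure plane at α_cr = (β + φ)/2 = (79.7 + 11.0)/2 = 45.4°, and the critical height
H_c = (4c/γ) · sinβ cosφ / [1 − cos(β − φ)]
    = (4·52.9/19.7) · sin79.7°·cos11.0° / [1 − cos(68.7°)]
    = 10.741 · 0.9839·0.9816 / [1 − 0.3633]
    = 10.741 · 0.9658 / 0.6367
    = 16.29 m

H_c = 16.29 m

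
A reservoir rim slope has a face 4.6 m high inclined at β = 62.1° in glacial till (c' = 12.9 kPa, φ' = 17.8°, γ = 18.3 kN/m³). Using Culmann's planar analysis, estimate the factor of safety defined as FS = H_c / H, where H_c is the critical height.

H_c = (4c'/γ) · sinβ cosφ' / [1 − cos(β − φ')]
    = (4·12.9/18.3) · sin62.1°·cos17.8° / [1 − cos44.3°]
    = 2.820 · 0.8415 / 0.2843 = 8.35 m
FS = H_c / H = 8.35 / 4.6 = 1.814

FS = 1.81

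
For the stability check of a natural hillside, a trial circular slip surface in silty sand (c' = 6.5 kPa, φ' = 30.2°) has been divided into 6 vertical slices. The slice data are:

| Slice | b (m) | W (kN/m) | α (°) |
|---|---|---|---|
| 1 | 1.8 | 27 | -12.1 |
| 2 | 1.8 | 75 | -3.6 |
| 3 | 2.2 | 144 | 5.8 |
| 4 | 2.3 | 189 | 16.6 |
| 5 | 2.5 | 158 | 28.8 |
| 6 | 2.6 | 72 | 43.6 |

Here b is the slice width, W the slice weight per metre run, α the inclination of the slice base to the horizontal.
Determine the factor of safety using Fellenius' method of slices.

Ordinary method of slices: FS = Σ[c'·Δl_i + (W_i cosα_i)·tanφ'] / Σ W_i sinα_i, with Δl_i = b_i / cosα_i.
Slice 1: Δl = 1.8/cos(-12.1°) = 1.841 m; N'_1 = 27·cos(-12.1°) = 26.4; c'Δl = 11.97; W sinα = -5.7
Slice 2: Δl = 1.8/cos(-3.6°) = 1.804 m; N'_2 = 75·cos(-3.6°) = 74.9; c'Δl = 11.72; W sinα = -4.7
Slice 3: Δl = 2.2/cos5.8° = 2.211 m; N'_3 = 144·cos5.8° = 143.3; c'Δl = 14.37; W sinα = 14.6
Slice 4: Δl = 2.3/cos16.6° = 2.400 m; N'_4 = 189·cos16.6° = 181.1; c'Δl = 15.60; W sinα = 54.0
Slice 5: Δl = 2.5/cos28.8° = 2.853 m; N'_5 = 158·cos28.8° = 138.5; c'Δl = 18.54; W sinα = 76.1
Slice 6: Δl = 2.6/cos43.6° = 3.590 m; N'_6 = 72·cos43.6° = 52.1; c'Δl = 23.34; W sinα = 49.7
Σc'Δl = 95.5 kN/m; ΣN' = 616.2 kN/m; ΣW sinα = 183.9 kN/m
Resisting = 95.5 + 616.2·tan30.2° = 95.5 + 358.7 = 454.2 kN/m
FS = 454.2 / 183.9 = 2.469

FS = 2.47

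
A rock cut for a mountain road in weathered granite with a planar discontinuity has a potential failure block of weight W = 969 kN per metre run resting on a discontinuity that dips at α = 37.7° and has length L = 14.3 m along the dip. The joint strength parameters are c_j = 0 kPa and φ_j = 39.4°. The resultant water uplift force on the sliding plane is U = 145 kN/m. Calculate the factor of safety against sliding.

Resolving the block weight along and normal to the plane and applying the Mohr–Coulomb strength on the joint:
N' = W cosα − U = 969·cos37.7° − 145 = 621.7 kN/m
Driving force T = W sinα = 969·sin37.7° = 592.6 kN/m
Resisting force R = c_j·L + N'·tanφ_j = 0·14.3 + 621.7·tan39.4° = 0.0 + 510.7 = 510.7 kN/m
FS = R / T = 510.7 / 592.6 = 0.862

FS = 0.86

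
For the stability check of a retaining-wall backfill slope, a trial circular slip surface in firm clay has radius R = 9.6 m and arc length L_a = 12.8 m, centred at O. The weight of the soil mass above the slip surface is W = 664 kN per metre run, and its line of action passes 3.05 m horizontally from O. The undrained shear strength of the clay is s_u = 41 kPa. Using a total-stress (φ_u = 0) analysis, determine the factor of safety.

Taking moments about the centre O, the resisting moment is provided by the undrained shear strength acting along the arc:
M_R = s_u·L_a·R = 41·12.80·9.6 = 5038.1 kN·m/m
M_D = W·d = 664·3.05 = 2025.2 kN·m/m
FS = M_R / M_D = 5038.1 / 2025.2 = 2.488

FS = 2.49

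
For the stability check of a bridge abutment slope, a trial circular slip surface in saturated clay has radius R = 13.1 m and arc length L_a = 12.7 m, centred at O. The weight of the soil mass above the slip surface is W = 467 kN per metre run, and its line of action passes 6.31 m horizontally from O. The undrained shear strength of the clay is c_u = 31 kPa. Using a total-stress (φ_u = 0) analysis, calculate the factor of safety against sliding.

Taking moments about the centre O, the resisting moment is provided by the undrained shear strength acting along the arc:
M_R = c_u·L_a·R = 31·12.70·13.1 = 5157.5 kN·m/m
M_D = W·d = 467·6.31 = 2946.8 kN·m/m
FS = M_R / M_D = 5157.5 / 2946.8 = 1.750

FS = 1.75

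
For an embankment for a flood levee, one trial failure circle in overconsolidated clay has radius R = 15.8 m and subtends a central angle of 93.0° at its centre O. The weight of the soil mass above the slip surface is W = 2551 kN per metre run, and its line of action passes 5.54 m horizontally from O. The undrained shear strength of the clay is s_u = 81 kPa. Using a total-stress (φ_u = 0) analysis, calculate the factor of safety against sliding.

Taking moments about the centre O, the resisting moment is provided by the undrained shear strength acting along the arc:
Arc length L_a = R·θ = 15.8·(93.0°·π/180) = 15.8·1.6232 = 25.65 m
M_R = s_u·L_a·R = 81·25.65·15.8 = 32821.6 kN·m/m
M_D = W·d = 2551·5.54 = 14132.5 kN·m/m
FS = M_R / M_D = 32821.6 / 14132.5 = 2.322

FS = 2.32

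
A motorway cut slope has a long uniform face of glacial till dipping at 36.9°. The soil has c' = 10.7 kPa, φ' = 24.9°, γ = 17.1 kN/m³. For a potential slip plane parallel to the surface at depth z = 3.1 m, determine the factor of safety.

FS = 1.04

For an infinite slope with a slip plane parallel to the surface (no pore pressure): FS = [c' + γz cos²β tanφ'] / [γz sinβ cosβ].
γz = 17.1·3.1 = 53.01 kN/m²
Numerator = 10.7 + 53.01·cos²36.9°·tan24.9° = 10.7 + 53.01·0.6395·0.4642 = 26.436 kPa
Denominator = 53.01·sin36.9°·cos36.9° = 53.01·0.6004·0.7997 = 25.453 kPa
FS = 26.436 / 25.453 = 1.039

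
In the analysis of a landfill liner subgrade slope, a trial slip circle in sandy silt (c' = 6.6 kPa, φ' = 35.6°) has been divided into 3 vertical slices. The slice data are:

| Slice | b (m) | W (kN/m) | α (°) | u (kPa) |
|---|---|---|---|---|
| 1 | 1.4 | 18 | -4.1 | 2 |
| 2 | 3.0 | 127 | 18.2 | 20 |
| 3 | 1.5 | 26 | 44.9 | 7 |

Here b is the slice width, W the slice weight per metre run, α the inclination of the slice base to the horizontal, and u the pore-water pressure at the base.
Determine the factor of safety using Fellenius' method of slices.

Ordinary method of slices: FS = Σ[c'·Δl_i + (W_i cosα_i − u_i·Δl_i)·tanφ'] / Σ W_i sinα_i, with Δl_i = b_i / cosα_i.
Slice 1: Δl = 1.4/cos(-4.1°) = 1.404 m; N'_1 = 18·cos(-4.1°) − 2·1.404 = 15.1; c'Δl = 9.26; W sinα = -1.3
Slice 2: Δl = 3.0/cos18.2° = 3.158 m; N'_2 = 127·cos18.2° − 20·3.158 = 57.5; c'Δl = 20.84; W sinα = 39.7
Slice 3: Δl = 1.5/cos44.9° = 2.118 m; N'_3 = 26·cos44.9° − 7·2.118 = 3.6; c'Δl = 13.98; W sinα = 18.4
Σc'Δl = 44.1 kN/m; ΣN' = 76.2 kN/m; ΣW sinα = 56.7 kN/m
Resisting = 44.1 + 76.2·tan35.6° = 44.1 + 54.6 = 98.7 kN/m
FS = 98.7 / 56.7 = 1.739

FS = 1.74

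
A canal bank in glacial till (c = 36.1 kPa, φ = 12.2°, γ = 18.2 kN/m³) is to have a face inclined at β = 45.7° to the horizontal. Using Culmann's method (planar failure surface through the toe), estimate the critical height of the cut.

H_c = 33.41 m

Culmann's analysis gives the critical failure plane at α_cr = (β + φ)/2 = (45.7 + 12.2)/2 = 29.0°, and the critical height
H_c = (4c/γ) · sinβ cosφ / [1 − cos(β − φ)]
    = (4·36.1/18.2) · sin45.7°·cos12.2° / [1 − cos(33.5°)]
    = 7.934 · 0.7157·0.9774 / [1 − 0.8339]
    = 7.934 · 0.6995 / 0.1661
    = 33.41 m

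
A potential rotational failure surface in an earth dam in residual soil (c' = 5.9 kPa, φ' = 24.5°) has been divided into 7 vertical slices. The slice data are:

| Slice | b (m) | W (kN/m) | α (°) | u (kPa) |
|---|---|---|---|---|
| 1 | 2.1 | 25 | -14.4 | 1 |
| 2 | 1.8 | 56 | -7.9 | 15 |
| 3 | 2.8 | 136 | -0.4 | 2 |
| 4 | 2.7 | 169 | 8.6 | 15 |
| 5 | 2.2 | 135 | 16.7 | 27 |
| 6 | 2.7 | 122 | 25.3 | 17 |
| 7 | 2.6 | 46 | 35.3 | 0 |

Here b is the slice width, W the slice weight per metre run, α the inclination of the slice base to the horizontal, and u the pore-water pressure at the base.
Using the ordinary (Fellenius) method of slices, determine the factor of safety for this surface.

FS = 2.51

Ordinary method of slices: FS = Σ[c'·Δl_i + (W_i cosα_i − u_i·Δl_i)·tanφ'] / Σ W_i sinα_i, with Δl_i = b_i / cosα_i.
Slice 1: Δl = 2.1/cos(-14.4°) = 2.168 m; N'_1 = 25·cos(-14.4°) − 1·2.168 = 22.0; c'Δl = 12.79; W sinα = -6.2
Slice 2: Δl = 1.8/cos(-7.9°) = 1.817 m; N'_2 = 56·cos(-7.9°) − 15·1.817 = 28.2; c'Δl = 10.72; W sinα = -7.7
Slice 3: Δl = 2.8/cos(-0.4°) = 2.800 m; N'_3 = 136·cos(-0.4°) − 2·2.800 = 130.4; c'Δl = 16.52; W sinα = -0.9
Slice 4: Δl = 2.7/cos8.6° = 2.731 m; N'_4 = 169·cos8.6° − 15·2.731 = 126.1; c'Δl = 16.11; W sinα = 25.3
Slice 5: Δl = 2.2/cos16.7° = 2.297 m; N'_5 = 135·cos16.7° − 27·2.297 = 67.3; c'Δl = 13.55; W sinα = 38.8
Slice 6: Δl = 2.7/cos25.3° = 2.986 m; N'_6 = 122·cos25.3° − 17·2.986 = 59.5; c'Δl = 17.62; W sinα = 52.1
Slice 7: Δl = 2.6/cos35.3° = 3.186 m; N'_7 = 46·cos35.3° − 0·3.186 = 37.5; c'Δl = 18.80; W sinα = 26.6
Σc'Δl = 106.1 kN/m; ΣN' = 471.2 kN/m; ΣW sinα = 127.9 kN/m
Resisting = 106.1 + 471.2·tan24.5° = 106.1 + 214.7 = 320.8 kN/m
FS = 320.8 / 127.9 = 2.508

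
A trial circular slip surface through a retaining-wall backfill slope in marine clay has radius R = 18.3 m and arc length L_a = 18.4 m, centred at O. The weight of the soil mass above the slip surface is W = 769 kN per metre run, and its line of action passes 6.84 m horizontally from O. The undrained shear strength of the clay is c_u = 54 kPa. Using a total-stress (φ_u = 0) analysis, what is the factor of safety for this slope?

FS = 3.46

Taking moments about the centre O, the resisting moment is provided by the undrained shear strength acting along the arc:
M_R = c_u·L_a·R = 54·18.40·18.3 = 18182.9 kN·m/m
M_D = W·d = 769·6.84 = 5260.0 kN·m/m
FS = M_R / M_D = 18182.9 / 5260.0 = 3.457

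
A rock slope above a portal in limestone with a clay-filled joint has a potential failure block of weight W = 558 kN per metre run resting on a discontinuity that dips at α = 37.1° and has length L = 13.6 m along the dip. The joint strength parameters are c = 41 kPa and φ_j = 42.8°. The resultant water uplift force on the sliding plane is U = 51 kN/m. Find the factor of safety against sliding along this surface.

Resolving the block weight along and normal to the plane and applying the Mohr–Coulomb strength on the joint:
N' = W cosα − U = 558·cos37.1° − 51 = 394.1 kN/m
Driving force T = W sinα = 558·sin37.1° = 336.6 kN/m
Resisting force R = c·L + N'·tanφ_j = 41·13.6 + 394.1·tan42.8° = 557.6 + 364.9 = 922.5 kN/m
FS = R / T = 922.5 / 336.6 = 2.741

FS = 2.74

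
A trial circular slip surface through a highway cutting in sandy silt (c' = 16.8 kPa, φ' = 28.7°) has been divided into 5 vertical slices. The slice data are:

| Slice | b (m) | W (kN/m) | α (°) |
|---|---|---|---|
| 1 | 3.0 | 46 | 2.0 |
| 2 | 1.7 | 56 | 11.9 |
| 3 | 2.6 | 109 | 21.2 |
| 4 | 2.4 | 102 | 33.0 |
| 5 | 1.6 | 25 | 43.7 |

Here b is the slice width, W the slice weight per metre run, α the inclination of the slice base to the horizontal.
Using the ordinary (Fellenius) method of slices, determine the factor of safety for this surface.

FS = 3.02

Ordinary method of slices: FS = Σ[c'·Δl_i + (W_i cosα_i)·tanφ'] / Σ W_i sinα_i, with Δl_i = b_i / cosα_i.
Slice 1: Δl = 3.0/cos2.0° = 3.002 m; N'_1 = 46·cos2.0° = 46.0; c'Δl = 50.43; W sinα = 1.6
Slice 2: Δl = 1.7/cos11.9° = 1.737 m; N'_2 = 56·cos11.9° = 54.8; c'Δl = 29.19; W sinα = 11.5
Slice 3: Δl = 2.6/cos21.2° = 2.789 m; N'_3 = 109·cos21.2° = 101.6; c'Δl = 46.85; W sinα = 39.4
Slice 4: Δl = 2.4/cos33.0° = 2.862 m; N'_4 = 102·cos33.0° = 85.5; c'Δl = 48.08; W sinα = 55.6
Slice 5: Δl = 1.6/cos43.7° = 2.213 m; N'_5 = 25·cos43.7° = 18.1; c'Δl = 37.18; W sinα = 17.3
Σc'Δl = 211.7 kN/m; ΣN' = 306.0 kN/m; ΣW sinα = 125.4 kN/m
Resisting = 211.7 + 306.0·tan28.7° = 211.7 + 167.5 = 379.3 kN/m
FS = 379.3 / 125.4 = 3.025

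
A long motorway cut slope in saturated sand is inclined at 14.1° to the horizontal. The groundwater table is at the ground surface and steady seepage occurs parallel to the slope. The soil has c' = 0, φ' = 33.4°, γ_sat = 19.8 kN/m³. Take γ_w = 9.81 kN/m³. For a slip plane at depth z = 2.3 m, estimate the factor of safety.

With seepage parallel to the slope and the water table at the surface, the effective normal stress on the slip plane uses the buoyant unit weight γ' = γ_sat − γ_w while the driving shear stress uses γ_sat:
FS = [c' + γ' z cos²β tanφ'] / [γ_sat z sinβ cosβ]
(For c' = 0 this reduces to FS = (γ'/γ_sat)·tanφ'/tanβ.)
γ' = 19.8 − 9.81 = 9.99 kN/m³
Numerator = 0.0 + 9.99·2.3·cos²14.1°·tan33.4° = 0.0 + 9.99·2.3·0.9407·0.6594 = 14.251 kPa
Denominator = 19.8·2.3·sin14.1°·cos14.1° = 19.8·2.3·0.2436·0.9699 = 10.760 kPa
FS = 14.251 / 10.760 = 1.324

FS = 1.32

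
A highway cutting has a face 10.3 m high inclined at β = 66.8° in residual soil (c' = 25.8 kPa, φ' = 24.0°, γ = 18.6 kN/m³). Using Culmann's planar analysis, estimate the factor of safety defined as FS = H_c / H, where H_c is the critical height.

FS = 1.70

H_c = (4c'/γ) · sinβ cosφ' / [1 − cos(β − φ')]
    = (4·25.8/18.6) · sin66.8°·cos24.0° / [1 − cos42.8°]
    = 5.548 · 0.8397 / 0.2663 = 17.50 m
FS = H_c / H = 17.50 / 10.3 = 1.699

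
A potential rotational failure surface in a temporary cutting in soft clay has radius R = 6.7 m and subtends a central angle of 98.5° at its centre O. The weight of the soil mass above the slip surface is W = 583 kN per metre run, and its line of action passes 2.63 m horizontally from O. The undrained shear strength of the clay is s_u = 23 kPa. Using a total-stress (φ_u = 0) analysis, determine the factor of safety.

Taking moments about the centre O, the resisting moment is provided by the undrained shear strength acting along the arc:
Arc length L_a = R·θ = 6.7·(98.5°·π/180) = 6.7·1.7191 = 11.52 m
M_R = s_u·L_a·R = 23·11.52·6.7 = 1775.0 kN·m/m
M_D = W·d = 583·2.63 = 1533.3 kN·m/m
FS = M_R / M_D = 1775.0 / 1533.3 = 1.158

FS = 1.16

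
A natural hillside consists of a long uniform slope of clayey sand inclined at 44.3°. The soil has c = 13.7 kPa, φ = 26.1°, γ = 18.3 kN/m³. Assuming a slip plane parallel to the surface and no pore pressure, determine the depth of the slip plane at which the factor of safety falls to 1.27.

z = 1.95 m

Setting FS = 1.27 in FS = [c + γz cos²β tanφ] / [γz sinβ cosβ] and solving for z:
z = c / [γ cosβ (FS·sinβ − cosβ·tanφ)]
  = 13.7 / [18.3·cos44.3°·(1.27·sin44.3° − cos44.3°·tan26.1°)]
  = 13.7 / [18.3·0.7157·(1.27·0.6984 − 0.7157·0.4899)]
  = 13.7 / 7.0250 = 1.950 m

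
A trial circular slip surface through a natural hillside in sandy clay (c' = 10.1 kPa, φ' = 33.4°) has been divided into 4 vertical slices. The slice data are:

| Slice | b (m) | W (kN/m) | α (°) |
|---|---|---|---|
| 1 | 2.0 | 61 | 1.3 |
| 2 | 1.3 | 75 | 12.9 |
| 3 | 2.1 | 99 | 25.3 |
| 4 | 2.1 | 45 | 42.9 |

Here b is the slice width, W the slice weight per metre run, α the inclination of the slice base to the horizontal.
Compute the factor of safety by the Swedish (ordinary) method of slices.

FS = 2.80

Ordinary method of slices: FS = Σ[c'·Δl_i + (W_i cosα_i)·tanφ'] / Σ W_i sinα_i, with Δl_i = b_i / cosα_i.
Slice 1: Δl = 2.0/cos1.3° = 2.001 m; N'_1 = 61·cos1.3° = 61.0; c'Δl = 20.21; W sinα = 1.4
Slice 2: Δl = 1.3/cos12.9° = 1.334 m; N'_2 = 75·cos12.9° = 73.1; c'Δl = 13.47; W sinα = 16.7
Slice 3: Δl = 2.1/cos25.3° = 2.323 m; N'_3 = 99·cos25.3° = 89.5; c'Δl = 23.46; W sinα = 42.3
Slice 4: Δl = 2.1/cos42.9° = 2.867 m; N'_4 = 45·cos42.9° = 33.0; c'Δl = 28.95; W sinα = 30.6
Σc'Δl = 86.1 kN/m; ΣN' = 256.6 kN/m; ΣW sinα = 91.1 kN/m
Resisting = 86.1 + 256.6·tan33.4° = 86.1 + 169.2 = 255.3 kN/m
FS = 255.3 / 91.1 = 2.803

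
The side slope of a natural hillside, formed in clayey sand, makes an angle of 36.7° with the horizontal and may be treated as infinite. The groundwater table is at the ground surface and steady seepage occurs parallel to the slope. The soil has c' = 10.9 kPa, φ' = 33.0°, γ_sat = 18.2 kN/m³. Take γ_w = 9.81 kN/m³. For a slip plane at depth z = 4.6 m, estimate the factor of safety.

FS = 0.67

With seepage parallel to the slope and the water table at the surface, the effective normal stress on the slip plane uses the buoyant unit weight γ' = γ_sat − γ_w while the driving shear stress uses γ_sat:
FS = [c' + γ' z cos²β tanφ'] / [γ_sat z sinβ cosβ]
γ' = 18.2 − 9.81 = 8.39 kN/m³
Numerator = 10.9 + 8.39·4.6·cos²36.7°·tan33.0° = 10.9 + 8.39·4.6·0.6428·0.6494 = 27.012 kPa
Denominator = 18.2·4.6·sin36.7°·cos36.7° = 18.2·4.6·0.5976·0.8018 = 40.115 kPa
FS = 27.012 / 40.115 = 0.673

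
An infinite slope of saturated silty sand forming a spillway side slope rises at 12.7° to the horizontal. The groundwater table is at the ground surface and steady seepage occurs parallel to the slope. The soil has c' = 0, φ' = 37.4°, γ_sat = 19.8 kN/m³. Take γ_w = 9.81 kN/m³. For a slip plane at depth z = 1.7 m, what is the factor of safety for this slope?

FS = 1.71

With seepage parallel to the slope and the water table at the surface, the effective normal stress on the slip plane uses the buoyant unit weight γ' = γ_sat − γ_w while the driving shear stress uses γ_sat:
FS = [c' + γ' z cos²β tanφ'] / [γ_sat z sinβ cosβ]
(For c' = 0 this reduces to FS = (γ'/γ_sat)·tanφ'/tanβ.)
γ' = 19.8 − 9.81 = 9.99 kN/m³
Numerator = 0.0 + 9.99·1.7·cos²12.7°·tan37.4° = 0.0 + 9.99·1.7·0.9517·0.7646 = 12.357 kPa
Denominator = 19.8·1.7·sin12.7°·cos12.7° = 19.8·1.7·0.2198·0.9755 = 7.219 kPa
FS = 12.357 / 7.219 = 1.712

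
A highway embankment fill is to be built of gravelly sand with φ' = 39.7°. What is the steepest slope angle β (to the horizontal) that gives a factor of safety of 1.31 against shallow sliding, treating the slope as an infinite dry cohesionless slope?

For an infinite dry cohesionless slope FS = tanφ'/tanβ, so tanβ = tanφ' / FS.
tanβ = tan39.7° / 1.31 = 0.8302 / 1.31 = 0.6338
β = arctan(0.6338) = 32.36°

β = 32.4°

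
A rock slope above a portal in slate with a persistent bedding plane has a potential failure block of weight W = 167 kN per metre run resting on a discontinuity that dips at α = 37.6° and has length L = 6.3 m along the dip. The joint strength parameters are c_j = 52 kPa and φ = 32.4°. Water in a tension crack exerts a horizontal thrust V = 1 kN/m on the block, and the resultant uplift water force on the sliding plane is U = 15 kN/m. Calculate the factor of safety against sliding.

FS = 3.91

Resolving the block weight along and normal to the plane and applying the Mohr–Coulomb strength on the joint:
N' = W cosα − U − V sinα = 167·cos37.6° − 15 − 1·sin37.6° = 116.7 kN/m
Driving force T = W sinα + V cosα = 167·sin37.6° + 1·cos37.6° = 102.7 kN/m
Resisting force R = c_j·L + N'·tanφ = 52·6.3 + 116.7·tan32.4° = 327.6 + 74.1 = 401.7 kN/m
FS = R / T = 401.7 / 102.7 = 3.912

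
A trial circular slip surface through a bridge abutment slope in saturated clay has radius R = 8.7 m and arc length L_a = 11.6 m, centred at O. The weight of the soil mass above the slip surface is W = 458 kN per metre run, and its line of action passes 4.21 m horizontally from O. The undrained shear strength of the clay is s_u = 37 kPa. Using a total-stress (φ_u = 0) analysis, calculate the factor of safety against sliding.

FS = 1.94

Taking moments about the centre O, the resisting moment is provided by the undrained shear strength acting along the arc:
M_R = s_u·L_a·R = 37·11.60·8.7 = 3734.0 kN·m/m
M_D = W·d = 458·4.21 = 1928.2 kN·m/m
FS = M_R / M_D = 3734.0 / 1928.2 = 1.937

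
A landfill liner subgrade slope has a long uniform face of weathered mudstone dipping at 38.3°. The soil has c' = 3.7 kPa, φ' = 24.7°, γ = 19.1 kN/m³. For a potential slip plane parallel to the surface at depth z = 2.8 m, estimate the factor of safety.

For an infinite slope with a slip plane parallel to the surface (no pore pressure): FS = [c' + γz cos²β tanφ'] / [γz sinβ cosβ].
γz = 19.1·2.8 = 53.48 kN/m²
Numerator = 3.7 + 53.48·cos²38.3°·tan24.7° = 3.7 + 53.48·0.6159·0.4599 = 18.849 kPa
Denominator = 53.48·sin38.3°·cos38.3° = 53.48·0.6198·0.7848 = 26.012 kPa
FS = 18.849 / 26.012 = 0.725

FS = 0.72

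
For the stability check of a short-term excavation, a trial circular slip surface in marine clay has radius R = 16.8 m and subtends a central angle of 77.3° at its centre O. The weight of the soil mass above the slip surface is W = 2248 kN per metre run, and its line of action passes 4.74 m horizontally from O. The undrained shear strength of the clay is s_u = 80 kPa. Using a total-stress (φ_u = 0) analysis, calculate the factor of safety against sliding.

Taking moments about the centre O, the resisting moment is provided by the undrained shear strength acting along the arc:
Arc length L_a = R·θ = 16.8·(77.3°·π/180) = 16.8·1.3491 = 22.67 m
M_R = s_u·L_a·R = 80·22.67·16.8 = 30462.5 kN·m/m
M_D = W·d = 2248·4.74 = 10655.5 kN·m/m
FS = M_R / M_D = 30462.5 / 10655.5 = 2.859

FS = 2.86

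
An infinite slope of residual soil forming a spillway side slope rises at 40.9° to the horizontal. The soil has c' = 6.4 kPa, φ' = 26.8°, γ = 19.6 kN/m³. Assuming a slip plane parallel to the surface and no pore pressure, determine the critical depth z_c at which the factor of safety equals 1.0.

z_c = 1.58 m

Setting FS = 1.00 in FS = [c' + γz cos²β tanφ'] / [γz sinβ cosβ] and solving for z:
z = c' / [γ cosβ (FS·sinβ − cosβ·tanφ')]
  = 6.4 / [19.6·cos40.9°·(1.00·sin40.9° − cos40.9°·tan26.8°)]
  = 6.4 / [19.6·0.7559·(1.00·0.6547 − 0.7559·0.5051)]
  = 6.4 / 4.0434 = 1.583 m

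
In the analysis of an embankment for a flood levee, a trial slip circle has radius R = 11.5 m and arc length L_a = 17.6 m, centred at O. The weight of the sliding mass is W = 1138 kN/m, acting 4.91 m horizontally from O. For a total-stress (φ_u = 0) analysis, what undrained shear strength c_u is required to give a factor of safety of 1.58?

c_u = 43.6 kPa

FS = c_u·L_a·R / (W·d), so c_u = FS·W·d / (L_a·R).
c_u = 1.58·1138·4.91 / (17.60·11.5) = 8828.4 / 202.40 = 43.62 kPa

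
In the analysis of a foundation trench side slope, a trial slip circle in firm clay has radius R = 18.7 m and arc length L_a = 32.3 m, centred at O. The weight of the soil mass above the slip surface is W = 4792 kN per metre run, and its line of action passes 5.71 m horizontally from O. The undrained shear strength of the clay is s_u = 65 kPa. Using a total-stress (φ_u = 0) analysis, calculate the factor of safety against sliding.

FS = 1.43

Taking moments about the centre O, the resisting moment is provided by the undrained shear strength acting along the arc:
M_R = s_u·L_a·R = 65·32.30·18.7 = 39260.7 kN·m/m
M_D = W·d = 4792·5.71 = 27362.3 kN·m/m
FS = M_R / M_D = 39260.7 / 27362.3 = 1.435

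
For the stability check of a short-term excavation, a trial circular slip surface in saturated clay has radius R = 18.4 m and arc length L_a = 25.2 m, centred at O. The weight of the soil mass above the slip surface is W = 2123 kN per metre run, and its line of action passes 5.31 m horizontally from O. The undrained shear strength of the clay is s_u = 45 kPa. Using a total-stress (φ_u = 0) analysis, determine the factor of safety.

FS = 1.85

Taking moments about the centre O, the resisting moment is provided by the undrained shear strength acting along the arc:
M_R = s_u·L_a·R = 45·25.20·18.4 = 20865.6 kN·m/m
M_D = W·d = 2123·5.31 = 11273.1 kN·m/m
FS = M_R / M_D = 20865.6 / 11273.1 = 1.851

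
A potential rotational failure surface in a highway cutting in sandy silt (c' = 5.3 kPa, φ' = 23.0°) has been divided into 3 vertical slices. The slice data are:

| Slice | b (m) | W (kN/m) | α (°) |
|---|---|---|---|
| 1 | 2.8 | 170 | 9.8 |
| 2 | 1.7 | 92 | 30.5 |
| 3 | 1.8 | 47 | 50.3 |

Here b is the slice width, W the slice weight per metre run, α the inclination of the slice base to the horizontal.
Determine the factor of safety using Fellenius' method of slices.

FS = 1.41

Ordinary method of slices: FS = Σ[c'·Δl_i + (W_i cosα_i)·tanφ'] / Σ W_i sinα_i, with Δl_i = b_i / cosα_i.
Slice 1: Δl = 2.8/cos9.8° = 2.841 m; N'_1 = 170·cos9.8° = 167.5; c'Δl = 15.06; W sinα = 28.9
Slice 2: Δl = 1.7/cos30.5° = 1.973 m; N'_2 = 92·cos30.5° = 79.3; c'Δl = 10.46; W sinα = 46.7
Slice 3: Δl = 1.8/cos50.3° = 2.818 m; N'_3 = 47·cos50.3° = 30.0; c'Δl = 14.94; W sinα = 36.2
Σc'Δl = 40.5 kN/m; ΣN' = 276.8 kN/m; ΣW sinα = 111.8 kN/m
Resisting = 40.5 + 276.8·tan23.0° = 40.5 + 117.5 = 158.0 kN/m
FS = 158.0 / 111.8 = 1.413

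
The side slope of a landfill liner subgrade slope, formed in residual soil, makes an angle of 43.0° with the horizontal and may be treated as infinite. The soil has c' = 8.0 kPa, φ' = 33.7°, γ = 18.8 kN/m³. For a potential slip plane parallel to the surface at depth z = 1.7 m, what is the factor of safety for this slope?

FS = 1.22

For an infinite slope with a slip plane parallel to the surface (no pore pressure): FS = [c' + γz cos²β tanφ'] / [γz sinβ cosβ].
γz = 18.8·1.7 = 31.96 kN/m²
Numerator = 8.0 + 31.96·cos²43.0°·tan33.7° = 8.0 + 31.96·0.5349·0.6669 = 19.401 kPa
Denominator = 31.96·sin43.0°·cos43.0° = 31.96·0.6820·0.7314 = 15.941 kPa
FS = 19.401 / 15.941 = 1.217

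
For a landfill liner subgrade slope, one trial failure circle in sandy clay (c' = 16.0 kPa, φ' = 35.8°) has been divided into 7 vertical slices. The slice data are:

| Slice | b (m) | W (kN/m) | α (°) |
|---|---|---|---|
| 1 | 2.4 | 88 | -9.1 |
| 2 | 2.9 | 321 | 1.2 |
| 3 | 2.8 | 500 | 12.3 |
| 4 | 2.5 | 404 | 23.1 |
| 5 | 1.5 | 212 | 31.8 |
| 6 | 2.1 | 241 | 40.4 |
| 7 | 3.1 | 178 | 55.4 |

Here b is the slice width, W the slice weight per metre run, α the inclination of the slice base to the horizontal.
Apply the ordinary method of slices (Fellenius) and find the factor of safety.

FS = 2.36

Ordinary method of slices: FS = Σ[c'·Δl_i + (W_i cosα_i)·tanφ'] / Σ W_i sinα_i, with Δl_i = b_i / cosα_i.
Slice 1: Δl = 2.4/cos(-9.1°) = 2.431 m; N'_1 = 88·cos(-9.1°) = 86.9; c'Δl = 38.89; W sinα = -13.9
Slice 2: Δl = 2.9/cos1.2° = 2.901 m; N'_2 = 321·cos1.2° = 320.9; c'Δl = 46.41; W sinα = 6.7
Slice 3: Δl = 2.8/cos12.3° = 2.866 m; N'_3 = 500·cos12.3° = 488.5; c'Δl = 45.85; W sinα = 106.5
Slice 4: Δl = 2.5/cos23.1° = 2.718 m; N'_4 = 404·cos23.1° = 371.6; c'Δl = 43.49; W sinα = 158.5
Slice 5: Δl = 1.5/cos31.8° = 1.765 m; N'_5 = 212·cos31.8° = 180.2; c'Δl = 28.24; W sinα = 111.7
Slice 6: Δl = 2.1/cos40.4° = 2.758 m; N'_6 = 241·cos40.4° = 183.5; c'Δl = 44.12; W sinα = 156.2
Slice 7: Δl = 3.1/cos55.4° = 5.459 m; N'_7 = 178·cos55.4° = 101.1; c'Δl = 87.35; W sinα = 146.5
Σc'Δl = 334.3 kN/m; ΣN' = 1732.7 kN/m; ΣW sinα = 672.3 kN/m
Resisting = 334.3 + 1732.7·tan35.8° = 334.3 + 1249.7 = 1584.0 kN/m
FS = 1584.0 / 672.3 = 2.356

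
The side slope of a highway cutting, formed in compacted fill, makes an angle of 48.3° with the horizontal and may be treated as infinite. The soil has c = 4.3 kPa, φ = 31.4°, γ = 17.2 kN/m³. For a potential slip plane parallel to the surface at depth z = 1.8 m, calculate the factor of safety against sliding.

For an infinite slope with a slip plane parallel to the surface (no pore pressure): FS = [c + γz cos²β tanφ] / [γz sinβ cosβ].
γz = 17.2·1.8 = 30.96 kN/m²
Numerator = 4.3 + 30.96·cos²48.3°·tan31.4° = 4.3 + 30.96·0.4425·0.6104 = 12.663 kPa
Denominator = 30.96·sin48.3°·cos48.3° = 30.96·0.7466·0.6652 = 15.377 kPa
FS = 12.663 / 15.377 = 0.823

FS = 0.82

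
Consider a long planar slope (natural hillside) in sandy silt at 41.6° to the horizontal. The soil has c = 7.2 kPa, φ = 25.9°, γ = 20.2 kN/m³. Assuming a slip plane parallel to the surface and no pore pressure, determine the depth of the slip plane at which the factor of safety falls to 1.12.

Setting FS = 1.12 in FS = [c + γz cos²β tanφ] / [γz sinβ cosβ] and solving for z:
z = c / [γ cosβ (FS·sinβ − cosβ·tanφ)]
  = 7.2 / [20.2·cos41.6°·(1.12·sin41.6° − cos41.6°·tan25.9°)]
  = 7.2 / [20.2·0.7478·(1.12·0.6639 − 0.7478·0.4856)]
  = 7.2 / 5.7474 = 1.253 m

z = 1.25 m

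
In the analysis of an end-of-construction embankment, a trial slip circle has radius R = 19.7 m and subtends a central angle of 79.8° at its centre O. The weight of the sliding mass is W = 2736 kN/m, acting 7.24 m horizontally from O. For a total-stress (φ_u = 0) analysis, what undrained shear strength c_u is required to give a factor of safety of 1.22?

FS = c_u·L_a·R / (W·d), so c_u = FS·W·d / (L_a·R).
Arc length L_a = R·θ = 19.7·(79.8°·π/180) = 19.7·1.3928 = 27.44 m
c_u = 1.22·2736·7.24 / (27.44·19.7) = 24166.5 / 540.52 = 44.71 kPa

c_u = 44.7 kPa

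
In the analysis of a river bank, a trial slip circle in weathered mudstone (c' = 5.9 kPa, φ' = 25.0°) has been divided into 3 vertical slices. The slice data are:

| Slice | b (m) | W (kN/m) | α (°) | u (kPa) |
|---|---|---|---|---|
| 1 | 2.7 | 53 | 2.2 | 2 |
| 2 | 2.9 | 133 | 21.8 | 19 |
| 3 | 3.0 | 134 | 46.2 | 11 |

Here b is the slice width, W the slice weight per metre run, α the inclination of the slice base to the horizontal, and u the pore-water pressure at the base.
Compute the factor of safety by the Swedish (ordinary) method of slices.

FS = 0.90

Ordinary method of slices: FS = Σ[c'·Δl_i + (W_i cosα_i − u_i·Δl_i)·tanφ'] / Σ W_i sinα_i, with Δl_i = b_i / cosα_i.
Slice 1: Δl = 2.7/cos2.2° = 2.702 m; N'_1 = 53·cos2.2° − 2·2.702 = 47.6; c'Δl = 15.94; W sinα = 2.0
Slice 2: Δl = 2.9/cos21.8° = 3.123 m; N'_2 = 133·cos21.8° − 19·3.123 = 64.1; c'Δl = 18.43; W sinα = 49.4
Slice 3: Δl = 3.0/cos46.2° = 4.334 m; N'_3 = 134·cos46.2° − 11·4.334 = 45.1; c'Δl = 25.57; W sinα = 96.7
Σc'Δl = 59.9 kN/m; ΣN' = 156.8 kN/m; ΣW sinα = 148.1 kN/m
Resisting = 59.9 + 156.8·tan25.0° = 59.9 + 73.1 = 133.0 kN/m
FS = 133.0 / 148.1 = 0.898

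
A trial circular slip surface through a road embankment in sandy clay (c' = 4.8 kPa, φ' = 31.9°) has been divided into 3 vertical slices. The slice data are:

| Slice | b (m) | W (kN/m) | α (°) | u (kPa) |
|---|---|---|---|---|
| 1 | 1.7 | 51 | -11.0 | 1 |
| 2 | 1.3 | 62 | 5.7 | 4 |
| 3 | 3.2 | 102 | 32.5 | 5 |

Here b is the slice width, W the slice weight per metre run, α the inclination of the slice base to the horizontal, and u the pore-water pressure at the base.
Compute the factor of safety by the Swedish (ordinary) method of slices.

FS = 2.73

Ordinary method of slices: FS = Σ[c'·Δl_i + (W_i cosα_i − u_i·Δl_i)·tanφ'] / Σ W_i sinα_i, with Δl_i = b_i / cosα_i.
Slice 1: Δl = 1.7/cos(-11.0°) = 1.732 m; N'_1 = 51·cos(-11.0°) − 1·1.732 = 48.3; c'Δl = 8.31; W sinα = -9.7
Slice 2: Δl = 1.3/cos5.7° = 1.306 m; N'_2 = 62·cos5.7° − 4·1.306 = 56.5; c'Δl = 6.27; W sinα = 6.2
Slice 3: Δl = 3.2/cos32.5° = 3.794 m; N'_3 = 102·cos32.5° − 5·3.794 = 67.1; c'Δl = 18.21; W sinα = 54.8
Σc'Δl = 32.8 kN/m; ΣN' = 171.9 kN/m; ΣW sinα = 51.2 kN/m
Resisting = 32.8 + 171.9·tan31.9° = 32.8 + 107.0 = 139.8 kN/m
FS = 139.8 / 51.2 = 2.728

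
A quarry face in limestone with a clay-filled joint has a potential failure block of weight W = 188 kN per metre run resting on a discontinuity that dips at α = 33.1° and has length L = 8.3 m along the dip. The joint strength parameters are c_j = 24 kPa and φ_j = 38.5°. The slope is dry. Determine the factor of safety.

Resolving the block weight along and normal to the plane and applying the Mohr–Coulomb strength on the joint:
N' = W cosα = 188·cos33.1° = 157.5 kN/m
Driving force T = W sinα = 188·sin33.1° = 102.7 kN/m
Resisting force R = c_j·L + N'·tanφ_j = 24·8.3 + 157.5·tan38.5° = 199.2 + 125.3 = 324.5 kN/m
FS = R / T = 324.5 / 102.7 = 3.160

FS = 3.16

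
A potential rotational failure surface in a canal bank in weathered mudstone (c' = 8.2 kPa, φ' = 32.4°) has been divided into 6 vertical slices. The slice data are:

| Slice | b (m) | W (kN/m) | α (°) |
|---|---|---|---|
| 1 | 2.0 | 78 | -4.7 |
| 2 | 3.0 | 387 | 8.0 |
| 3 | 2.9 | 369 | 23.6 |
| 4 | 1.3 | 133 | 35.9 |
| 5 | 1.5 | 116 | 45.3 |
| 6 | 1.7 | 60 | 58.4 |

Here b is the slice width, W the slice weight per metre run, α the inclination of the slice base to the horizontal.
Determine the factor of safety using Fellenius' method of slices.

FS = 1.90

Ordinary method of slices: FS = Σ[c'·Δl_i + (W_i cosα_i)·tanφ'] / Σ W_i sinα_i, with Δl_i = b_i / cosα_i.
Slice 1: Δl = 2.0/cos(-4.7°) = 2.007 m; N'_1 = 78·cos(-4.7°) = 77.7; c'Δl = 16.46; W sinα = -6.4
Slice 2: Δl = 3.0/cos8.0° = 3.029 m; N'_2 = 387·cos8.0° = 383.2; c'Δl = 24.84; W sinα = 53.9
Slice 3: Δl = 2.9/cos23.6° = 3.165 m; N'_3 = 369·cos23.6° = 338.1; c'Δl = 25.95; W sinα = 147.7
Slice 4: Δl = 1.3/cos35.9° = 1.605 m; N'_4 = 133·cos35.9° = 107.7; c'Δl = 13.16; W sinα = 78.0
Slice 5: Δl = 1.5/cos45.3° = 2.133 m; N'_5 = 116·cos45.3° = 81.6; c'Δl = 17.49; W sinα = 82.5
Slice 6: Δl = 1.7/cos58.4° = 3.244 m; N'_6 = 60·cos58.4° = 31.4; c'Δl = 26.60; W sinα = 51.1
Σc'Δl = 124.5 kN/m; ΣN' = 1019.9 kN/m; ΣW sinα = 406.7 kN/m
Resisting = 124.5 + 1019.9·tan32.4° = 124.5 + 647.2 = 771.7 kN/m
FS = 771.7 / 406.7 = 1.897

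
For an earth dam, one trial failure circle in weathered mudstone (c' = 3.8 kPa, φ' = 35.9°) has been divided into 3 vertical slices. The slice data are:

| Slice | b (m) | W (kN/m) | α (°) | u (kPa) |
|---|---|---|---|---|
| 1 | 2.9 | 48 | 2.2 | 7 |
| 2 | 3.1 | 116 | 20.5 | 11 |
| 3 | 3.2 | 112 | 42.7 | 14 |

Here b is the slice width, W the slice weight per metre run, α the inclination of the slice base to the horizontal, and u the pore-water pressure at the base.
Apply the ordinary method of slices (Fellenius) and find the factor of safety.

FS = 1.08

Ordinary method of slices: FS = Σ[c'·Δl_i + (W_i cosα_i − u_i·Δl_i)·tanφ'] / Σ W_i sinα_i, with Δl_i = b_i / cosα_i.
Slice 1: Δl = 2.9/cos2.2° = 2.902 m; N'_1 = 48·cos2.2° − 7·2.902 = 27.6; c'Δl = 11.03; W sinα = 1.8
Slice 2: Δl = 3.1/cos20.5° = 3.310 m; N'_2 = 116·cos20.5° − 11·3.310 = 72.2; c'Δl = 12.58; W sinα = 40.6
Slice 3: Δl = 3.2/cos42.7° = 4.354 m; N'_3 = 112·cos42.7° − 14·4.354 = 21.4; c'Δl = 16.55; W sinα = 76.0
Σc'Δl = 40.2 kN/m; ΣN' = 121.2 kN/m; ΣW sinα = 118.4 kN/m
Resisting = 40.2 + 121.2·tan35.9° = 40.2 + 87.8 = 127.9 kN/m
FS = 127.9 / 118.4 = 1.080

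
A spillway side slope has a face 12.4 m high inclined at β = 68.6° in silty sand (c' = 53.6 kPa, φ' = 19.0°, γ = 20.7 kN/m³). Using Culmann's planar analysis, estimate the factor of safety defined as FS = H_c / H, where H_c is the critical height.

FS = 2.09

H_c = (4c'/γ) · sinβ cosφ' / [1 − cos(β − φ')]
    = (4·53.6/20.7) · sin68.6°·cos19.0° / [1 − cos49.6°]
    = 10.357 · 0.8803 / 0.3519 = 25.91 m
FS = H_c / H = 25.91 / 12.4 = 2.090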